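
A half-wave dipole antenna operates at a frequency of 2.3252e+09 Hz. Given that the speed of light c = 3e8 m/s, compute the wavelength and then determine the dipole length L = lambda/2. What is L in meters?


lambda = c / f = 3.0000e+08 / 2.3252e+09 = 0.1290212 m
L = lambda / 2 = 0.1290212 / 2 = 0.06451 m

0.06451 m


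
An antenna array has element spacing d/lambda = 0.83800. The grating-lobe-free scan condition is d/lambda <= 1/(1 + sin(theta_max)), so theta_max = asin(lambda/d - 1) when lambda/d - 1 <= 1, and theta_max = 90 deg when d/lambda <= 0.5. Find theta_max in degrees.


lambda/d - 1 = 1/0.83800 - 1 = 0.1933174
theta_max = asin(0.1933174) = 11.15 deg

11.15 deg


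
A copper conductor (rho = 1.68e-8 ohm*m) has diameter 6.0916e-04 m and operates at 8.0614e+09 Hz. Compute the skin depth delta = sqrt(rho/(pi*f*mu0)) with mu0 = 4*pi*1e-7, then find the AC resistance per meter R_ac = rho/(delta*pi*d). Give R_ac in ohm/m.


delta = sqrt(1.68e-8 / (pi * 8.0614e+09 * 4*pi*1e-7)) = 7.265567e-07 m
R_ac = 1.68e-8 / (7.265567e-07 * pi * 6.0916e-04) = 12.08 ohm/m

12.08 ohm/m


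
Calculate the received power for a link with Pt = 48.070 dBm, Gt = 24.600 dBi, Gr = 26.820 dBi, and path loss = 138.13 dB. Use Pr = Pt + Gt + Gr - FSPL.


Pr = 48.070 + 24.600 + 26.820 - 138.13 = -38.64 dBm

-38.64 dBm


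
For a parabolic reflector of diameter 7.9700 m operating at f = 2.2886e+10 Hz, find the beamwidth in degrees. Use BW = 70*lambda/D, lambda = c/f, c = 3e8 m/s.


lambda = c / f = 3.0000e+08 / 2.2886e+10 = 0.01310845 m
BW = 70 * 0.01310845 / 7.9700 = 0.1151 deg

0.1151 deg


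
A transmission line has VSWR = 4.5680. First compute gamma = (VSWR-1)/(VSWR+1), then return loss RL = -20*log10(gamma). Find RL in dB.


gamma = (4.5680 - 1) / (4.5680 + 1) = 0.6408046
RL = -20 * log10(0.6408046) = 3.865 dB

3.865 dB


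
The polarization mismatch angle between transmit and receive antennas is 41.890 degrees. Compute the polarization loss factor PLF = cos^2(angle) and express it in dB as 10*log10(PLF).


PLF_linear = cos^2(41.890 deg) = 0.5541732
PLF_dB = 10 * log10(0.5541732) = -2.564 dB

-2.564 dB


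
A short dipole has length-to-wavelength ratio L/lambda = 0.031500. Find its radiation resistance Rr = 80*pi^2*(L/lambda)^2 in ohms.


Rr = 80 * pi^2 * (0.031500)^2 = 80 * 9.869604 * 9.922500e-04 = 0.7834 ohm

0.7834 ohm


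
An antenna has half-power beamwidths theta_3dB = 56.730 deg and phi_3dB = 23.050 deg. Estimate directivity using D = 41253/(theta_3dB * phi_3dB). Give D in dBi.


D_linear = 41253 / (56.730 * 23.050) = 31.54800
D_dBi = 10 * log10(31.54800) = 14.99 dBi

14.99 dBi


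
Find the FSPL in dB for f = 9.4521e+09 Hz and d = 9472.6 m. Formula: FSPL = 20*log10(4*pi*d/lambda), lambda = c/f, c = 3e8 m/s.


lambda = c / f = 3.0000e+08 / 9.4521e+09 = 0.03173898 m
FSPL = 20 * log10(4*pi*9472.6/0.03173898) = 131.5 dB

131.5 dB


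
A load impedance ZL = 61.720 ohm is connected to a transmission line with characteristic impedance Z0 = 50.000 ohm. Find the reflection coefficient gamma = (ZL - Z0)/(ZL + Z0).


gamma = (61.720 - 50.000) / (61.720 + 50.000) = 0.1049

0.1049


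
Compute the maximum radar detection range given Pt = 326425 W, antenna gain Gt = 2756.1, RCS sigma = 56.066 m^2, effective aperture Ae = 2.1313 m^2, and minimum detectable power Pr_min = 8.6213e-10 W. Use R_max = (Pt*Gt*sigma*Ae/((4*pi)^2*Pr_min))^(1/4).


R^4 = 326425*2756.1*56.066*2.1313 / ((4*pi)^2 * 8.6213e-10) = 7.896417e+17
R_max = 7.896417e+17^0.25 = 29810 m

29810 m


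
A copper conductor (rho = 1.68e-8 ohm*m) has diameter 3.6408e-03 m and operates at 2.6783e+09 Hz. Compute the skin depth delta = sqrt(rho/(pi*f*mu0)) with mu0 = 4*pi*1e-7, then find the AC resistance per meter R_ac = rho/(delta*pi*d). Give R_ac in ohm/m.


delta = sqrt(1.68e-8 / (pi * 2.6783e+09 * 4*pi*1e-7)) = 1.260507e-06 m
R_ac = 1.68e-8 / (1.260507e-06 * pi * 3.6408e-03) = 1.165 ohm/m

1.165 ohm/m


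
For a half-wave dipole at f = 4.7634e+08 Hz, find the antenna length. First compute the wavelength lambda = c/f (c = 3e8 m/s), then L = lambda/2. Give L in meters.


lambda = c / f = 3.0000e+08 / 4.7634e+08 = 0.6298022 m
L = lambda / 2 = 0.6298022 / 2 = 0.3149 m

0.3149 m


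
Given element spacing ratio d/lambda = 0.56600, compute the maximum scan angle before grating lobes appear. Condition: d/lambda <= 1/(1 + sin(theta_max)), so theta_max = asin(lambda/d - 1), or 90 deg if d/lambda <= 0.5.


lambda/d - 1 = 1/0.56600 - 1 = 0.7667845
theta_max = asin(0.7667845) = 50.07 deg

50.07 deg


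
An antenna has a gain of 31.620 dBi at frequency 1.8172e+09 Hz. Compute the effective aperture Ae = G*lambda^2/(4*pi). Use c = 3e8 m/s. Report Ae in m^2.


lambda = c / f = 3.0000e+08 / 1.8172e+09 = 0.1650891 m
G_linear = 10^(31.620/10) = 1452.112
Ae = G_linear * lambda^2 / (4*pi) = 1452.112 * 0.1650891^2 / (4*pi) = 3.149 m^2

3.149 m^2


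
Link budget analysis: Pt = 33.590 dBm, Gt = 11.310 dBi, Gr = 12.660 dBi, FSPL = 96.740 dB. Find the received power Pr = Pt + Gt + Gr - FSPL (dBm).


Pr = 33.590 + 11.310 + 12.660 - 96.740 = -39.18 dBm

-39.18 dBm


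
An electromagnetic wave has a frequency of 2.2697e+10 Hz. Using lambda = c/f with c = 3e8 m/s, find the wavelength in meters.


lambda = c / f = 3.0000e+08 / 2.2697e+10 = 0.01322 m

0.01322 m


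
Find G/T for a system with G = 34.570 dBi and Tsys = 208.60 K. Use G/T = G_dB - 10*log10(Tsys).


G/T = 34.570 - 10*log10(208.60) = 34.570 - 23.19314 = 11.38 dB/K

11.38 dB/K


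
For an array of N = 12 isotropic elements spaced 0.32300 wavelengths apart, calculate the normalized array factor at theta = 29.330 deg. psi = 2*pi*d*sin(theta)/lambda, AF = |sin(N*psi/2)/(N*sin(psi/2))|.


psi = 2*pi*0.32300*sin(29.330 deg) = 0.9941130 rad
AF = |sin(12*0.9941130/2) / (12*sin(0.9941130/2))| = 0.05473

0.05473


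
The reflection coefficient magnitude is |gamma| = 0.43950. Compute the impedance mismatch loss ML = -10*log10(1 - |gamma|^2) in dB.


ML = -10 * log10(1 - 0.43950^2) = -10 * log10(0.80683975) = 0.9321 dB

0.9321 dB


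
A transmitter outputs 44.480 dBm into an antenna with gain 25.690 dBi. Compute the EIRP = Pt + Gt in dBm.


EIRP = Pt + Gt = 44.480 + 25.690 = 70.17 dBm

70.17 dBm


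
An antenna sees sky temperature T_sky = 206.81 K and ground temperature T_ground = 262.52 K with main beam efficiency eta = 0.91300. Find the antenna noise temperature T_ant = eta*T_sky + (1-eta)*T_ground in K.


T_ant = 0.91300 * 206.81 + (1 - 0.91300) * 262.52 = 211.7 K

211.7 K


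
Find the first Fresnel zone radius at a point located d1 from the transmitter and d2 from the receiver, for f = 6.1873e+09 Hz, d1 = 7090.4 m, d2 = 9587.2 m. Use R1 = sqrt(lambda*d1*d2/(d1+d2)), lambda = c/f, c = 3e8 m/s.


lambda = c / f = 3.0000e+08 / 6.1873e+09 = 0.04848642 m
R1 = sqrt(0.04848642 * 7090.4 * 9587.2 / (7090.4 + 9587.2)) = 14.06 m

14.06 m


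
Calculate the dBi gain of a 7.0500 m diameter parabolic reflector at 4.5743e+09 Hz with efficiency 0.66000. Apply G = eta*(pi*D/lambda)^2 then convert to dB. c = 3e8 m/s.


lambda = c / f = 3.0000e+08 / 4.5743e+09 = 0.06558381 m
G_linear = 0.66000 * (pi * 7.0500 / 0.06558381)^2 = 75271.16
G_dBi = 10 * log10(75271.16) = 48.77 dBi

48.77 dBi


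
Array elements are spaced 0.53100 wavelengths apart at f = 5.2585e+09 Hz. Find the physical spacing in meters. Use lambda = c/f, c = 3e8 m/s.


lambda = c / f = 3.0000e+08 / 5.2585e+09 = 0.05705049 m
d = 0.53100 * 0.05705049 = 0.03029 m

0.03029 m


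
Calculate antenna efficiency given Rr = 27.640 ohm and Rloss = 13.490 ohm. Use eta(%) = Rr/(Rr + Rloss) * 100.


eta = 27.640 / (27.640 + 13.490) * 100 = 67.20%

67.20%


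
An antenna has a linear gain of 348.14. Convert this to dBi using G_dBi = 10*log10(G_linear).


G_dBi = 10 * log10(348.14) = 25.42 dBi

25.42 dBi


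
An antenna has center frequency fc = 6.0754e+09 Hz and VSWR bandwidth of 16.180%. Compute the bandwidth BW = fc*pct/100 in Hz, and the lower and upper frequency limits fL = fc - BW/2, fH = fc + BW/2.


BW = 6.0754e+09 * 16.180/100 = 9.829997e+08 Hz
fL = 6.0754e+09 - 9.829997e+08/2 = 5.584e+09 Hz
fH = 6.0754e+09 + 9.829997e+08/2 = 6.567e+09 Hz

BW=9.830e+08 Hz, fL=5.584e+09 Hz, fH=6.567e+09 Hz


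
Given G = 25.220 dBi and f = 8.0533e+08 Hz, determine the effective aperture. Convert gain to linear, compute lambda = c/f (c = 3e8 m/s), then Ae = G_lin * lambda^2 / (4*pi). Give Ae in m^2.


lambda = c / f = 3.0000e+08 / 8.0533e+08 = 0.3725181 m
G_linear = 10^(25.220/10) = 332.6596
Ae = G_linear * lambda^2 / (4*pi) = 332.6596 * 0.3725181^2 / (4*pi) = 3.674 m^2

3.674 m^2


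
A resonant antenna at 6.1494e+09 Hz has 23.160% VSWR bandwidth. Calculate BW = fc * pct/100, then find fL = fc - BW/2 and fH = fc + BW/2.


BW = 6.1494e+09 * 23.160/100 = 1.424201e+09 Hz
fL = 6.1494e+09 - 1.424201e+09/2 = 5.437e+09 Hz
fH = 6.1494e+09 + 1.424201e+09/2 = 6.862e+09 Hz

BW=1.424e+09 Hz, fL=5.437e+09 Hz, fH=6.862e+09 Hz


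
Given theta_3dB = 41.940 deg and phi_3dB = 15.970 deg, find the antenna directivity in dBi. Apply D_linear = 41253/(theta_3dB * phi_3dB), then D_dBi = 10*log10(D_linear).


D_linear = 41253 / (41.940 * 15.970) = 61.59170
D_dBi = 10 * log10(61.59170) = 17.90 dBi

17.90 dBi


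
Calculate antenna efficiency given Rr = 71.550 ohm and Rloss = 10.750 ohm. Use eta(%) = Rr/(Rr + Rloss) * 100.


eta = 71.550 / (71.550 + 10.750) * 100 = 86.94%

86.94%


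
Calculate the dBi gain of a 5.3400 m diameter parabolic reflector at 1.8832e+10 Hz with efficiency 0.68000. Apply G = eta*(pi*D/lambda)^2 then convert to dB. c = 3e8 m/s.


lambda = c / f = 3.0000e+08 / 1.8832e+10 = 0.01593033 m
G_linear = 0.68000 * (pi * 5.3400 / 0.01593033)^2 = 754122.0
G_dBi = 10 * log10(754122.0) = 58.77 dBi

58.77 dBi


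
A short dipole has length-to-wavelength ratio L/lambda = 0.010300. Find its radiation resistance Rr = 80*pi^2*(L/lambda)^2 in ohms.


Rr = 80 * pi^2 * (0.010300)^2 = 80 * 9.869604 * 1.060900e-04 = 0.08377 ohm

0.08377 ohm


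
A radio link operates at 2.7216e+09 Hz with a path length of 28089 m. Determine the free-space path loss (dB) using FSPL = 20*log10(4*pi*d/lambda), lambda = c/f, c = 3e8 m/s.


lambda = c / f = 3.0000e+08 / 2.7216e+09 = 0.1102293 m
FSPL = 20 * log10(4*pi*28089/0.1102293) = 130.1 dB

130.1 dB


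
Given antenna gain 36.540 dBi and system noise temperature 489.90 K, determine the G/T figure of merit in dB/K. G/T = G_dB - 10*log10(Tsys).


G/T = 36.540 - 10*log10(489.90) = 36.540 - 26.90107 = 9.639 dB/K

9.639 dB/K


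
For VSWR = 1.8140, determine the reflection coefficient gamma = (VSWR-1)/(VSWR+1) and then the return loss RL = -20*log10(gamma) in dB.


gamma = (1.8140 - 1) / (1.8140 + 1) = 0.2892679
RL = -20 * log10(0.2892679) = 10.77 dB

10.77 dB


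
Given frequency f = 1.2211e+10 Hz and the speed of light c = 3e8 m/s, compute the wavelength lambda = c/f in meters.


lambda = c / f = 3.0000e+08 / 1.2211e+10 = 0.02457 m

0.02457 m


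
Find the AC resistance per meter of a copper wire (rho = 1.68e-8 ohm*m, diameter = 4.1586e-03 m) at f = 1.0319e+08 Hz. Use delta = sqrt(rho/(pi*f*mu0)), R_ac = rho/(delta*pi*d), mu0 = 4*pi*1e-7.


delta = sqrt(1.68e-8 / (pi * 1.0319e+08 * 4*pi*1e-7)) = 6.421788e-06 m
R_ac = 1.68e-8 / (6.421788e-06 * pi * 4.1586e-03) = 0.2002 ohm/m

0.2002 ohm/m


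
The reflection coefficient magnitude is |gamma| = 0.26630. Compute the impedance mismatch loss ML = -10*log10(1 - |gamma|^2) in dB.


ML = -10 * log10(1 - 0.26630^2) = -10 * log10(0.92908431) = 0.3194 dB

0.3194 dB


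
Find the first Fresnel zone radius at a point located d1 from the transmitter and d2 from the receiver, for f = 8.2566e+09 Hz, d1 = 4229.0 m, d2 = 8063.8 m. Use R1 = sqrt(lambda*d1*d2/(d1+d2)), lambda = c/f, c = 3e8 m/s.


lambda = c / f = 3.0000e+08 / 8.2566e+09 = 0.03633457 m
R1 = sqrt(0.03633457 * 4229.0 * 8063.8 / (4229.0 + 8063.8)) = 10.04 m

10.04 m


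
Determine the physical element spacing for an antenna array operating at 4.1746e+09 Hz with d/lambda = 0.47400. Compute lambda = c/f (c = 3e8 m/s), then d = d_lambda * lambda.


lambda = c / f = 3.0000e+08 / 4.1746e+09 = 0.07186317 m
d = 0.47400 * 0.07186317 = 0.03406 m

0.03406 m


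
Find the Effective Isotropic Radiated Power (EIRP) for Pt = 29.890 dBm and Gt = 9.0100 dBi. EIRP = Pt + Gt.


EIRP = Pt + Gt = 29.890 + 9.0100 = 38.90 dBm

38.90 dBm


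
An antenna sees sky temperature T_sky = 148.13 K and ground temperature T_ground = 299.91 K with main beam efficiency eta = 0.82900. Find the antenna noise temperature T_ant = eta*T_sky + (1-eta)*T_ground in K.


T_ant = 0.82900 * 148.13 + (1 - 0.82900) * 299.91 = 174.1 K

174.1 K


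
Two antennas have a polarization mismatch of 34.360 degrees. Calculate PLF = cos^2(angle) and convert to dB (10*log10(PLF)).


PLF_linear = cos^2(34.360 deg) = 0.6814630
PLF_dB = 10 * log10(0.6814630) = -1.666 dB

-1.666 dB


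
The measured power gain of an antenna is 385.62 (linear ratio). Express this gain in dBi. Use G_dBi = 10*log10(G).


G_dBi = 10 * log10(385.62) = 25.86 dBi

25.86 dBi


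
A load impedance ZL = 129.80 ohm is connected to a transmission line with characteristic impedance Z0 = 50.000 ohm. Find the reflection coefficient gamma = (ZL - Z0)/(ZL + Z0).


gamma = (129.80 - 50.000) / (129.80 + 50.000) = 0.4438

0.4438


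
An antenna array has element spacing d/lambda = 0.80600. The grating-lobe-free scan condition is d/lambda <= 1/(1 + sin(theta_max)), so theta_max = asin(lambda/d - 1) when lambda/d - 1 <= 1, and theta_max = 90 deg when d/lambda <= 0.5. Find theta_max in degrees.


lambda/d - 1 = 1/0.80600 - 1 = 0.2406948
theta_max = asin(0.2406948) = 13.93 deg

13.93 deg


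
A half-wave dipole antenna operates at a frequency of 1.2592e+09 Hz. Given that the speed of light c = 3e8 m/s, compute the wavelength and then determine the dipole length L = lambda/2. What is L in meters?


lambda = c / f = 3.0000e+08 / 1.2592e+09 = 0.2382465 m
L = lambda / 2 = 0.2382465 / 2 = 0.1191 m

0.1191 m


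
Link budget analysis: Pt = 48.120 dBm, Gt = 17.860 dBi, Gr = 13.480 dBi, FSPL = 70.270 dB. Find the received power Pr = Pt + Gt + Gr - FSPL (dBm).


Pr = 48.120 + 17.860 + 13.480 - 70.270 = 9.19 dBm

9.19 dBm


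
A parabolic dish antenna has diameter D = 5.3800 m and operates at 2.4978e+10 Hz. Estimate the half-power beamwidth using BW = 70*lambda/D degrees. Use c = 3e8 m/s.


lambda = c / f = 3.0000e+08 / 2.4978e+10 = 0.01201057 m
BW = 70 * 0.01201057 / 5.3800 = 0.1563 deg

0.1563 deg


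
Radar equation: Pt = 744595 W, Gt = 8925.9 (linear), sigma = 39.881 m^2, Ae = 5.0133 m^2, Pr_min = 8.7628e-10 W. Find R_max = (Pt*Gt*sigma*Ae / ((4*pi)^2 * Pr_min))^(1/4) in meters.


R^4 = 744595*8925.9*39.881*5.0133 / ((4*pi)^2 * 8.7628e-10) = 9.602830e+18
R_max = 9.602830e+18^0.25 = 55667 m

55667 m


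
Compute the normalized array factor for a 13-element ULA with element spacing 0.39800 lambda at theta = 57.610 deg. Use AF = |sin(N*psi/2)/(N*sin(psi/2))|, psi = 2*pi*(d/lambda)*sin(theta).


psi = 2*pi*0.39800*sin(57.610 deg) = 2.111651 rad
AF = |sin(13*2.111651/2) / (13*sin(2.111651/2))| = 0.08101

0.08101


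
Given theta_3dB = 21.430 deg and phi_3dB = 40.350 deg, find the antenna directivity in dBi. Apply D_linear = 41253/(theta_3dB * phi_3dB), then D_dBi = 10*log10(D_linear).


D_linear = 41253 / (21.430 * 40.350) = 47.70785
D_dBi = 10 * log10(47.70785) = 16.79 dBi

16.79 dBi


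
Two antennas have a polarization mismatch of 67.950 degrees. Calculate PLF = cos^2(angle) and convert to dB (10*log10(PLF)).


PLF_linear = cos^2(67.950 deg) = 0.1409369
PLF_dB = 10 * log10(0.1409369) = -8.510 dB

-8.510 dB


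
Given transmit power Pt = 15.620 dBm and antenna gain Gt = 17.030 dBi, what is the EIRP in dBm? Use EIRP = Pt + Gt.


EIRP = Pt + Gt = 15.620 + 17.030 = 32.65 dBm

32.65 dBm


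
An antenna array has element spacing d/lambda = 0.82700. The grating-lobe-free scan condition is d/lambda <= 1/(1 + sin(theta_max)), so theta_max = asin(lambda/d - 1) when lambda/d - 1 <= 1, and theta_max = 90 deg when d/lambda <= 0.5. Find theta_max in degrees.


lambda/d - 1 = 1/0.82700 - 1 = 0.2091898
theta_max = asin(0.2091898) = 12.07 deg

12.07 deg


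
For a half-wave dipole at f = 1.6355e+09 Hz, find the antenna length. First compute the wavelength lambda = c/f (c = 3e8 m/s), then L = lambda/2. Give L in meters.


lambda = c / f = 3.0000e+08 / 1.6355e+09 = 0.1834301 m
L = lambda / 2 = 0.1834301 / 2 = 0.09172 m

0.09172 m


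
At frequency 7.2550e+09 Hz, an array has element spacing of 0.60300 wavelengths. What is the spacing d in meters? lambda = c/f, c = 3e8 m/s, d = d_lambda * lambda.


lambda = c / f = 3.0000e+08 / 7.2550e+09 = 0.04135079 m
d = 0.60300 * 0.04135079 = 0.02493 m

0.02493 m


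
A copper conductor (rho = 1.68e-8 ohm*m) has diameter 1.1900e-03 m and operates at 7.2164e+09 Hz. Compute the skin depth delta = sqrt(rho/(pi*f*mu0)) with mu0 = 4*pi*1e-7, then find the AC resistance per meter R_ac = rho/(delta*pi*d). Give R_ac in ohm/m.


delta = sqrt(1.68e-8 / (pi * 7.2164e+09 * 4*pi*1e-7)) = 7.679173e-07 m
R_ac = 1.68e-8 / (7.679173e-07 * pi * 1.1900e-03) = 5.852 ohm/m

5.852 ohm/m


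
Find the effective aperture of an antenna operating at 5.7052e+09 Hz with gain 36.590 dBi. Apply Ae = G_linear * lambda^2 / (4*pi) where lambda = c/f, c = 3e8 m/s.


lambda = c / f = 3.0000e+08 / 5.7052e+09 = 0.05258361 m
G_linear = 10^(36.590/10) = 4560.369
Ae = G_linear * lambda^2 / (4*pi) = 4560.369 * 0.05258361^2 / (4*pi) = 1.003 m^2

1.003 m^2


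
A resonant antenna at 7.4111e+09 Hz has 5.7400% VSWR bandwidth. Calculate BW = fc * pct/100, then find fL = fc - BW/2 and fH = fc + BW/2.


BW = 7.4111e+09 * 5.7400/100 = 4.253971e+08 Hz
fL = 7.4111e+09 - 4.253971e+08/2 = 7.198e+09 Hz
fH = 7.4111e+09 + 4.253971e+08/2 = 7.624e+09 Hz

BW=4.254e+08 Hz, fL=7.198e+09 Hz, fH=7.624e+09 Hz


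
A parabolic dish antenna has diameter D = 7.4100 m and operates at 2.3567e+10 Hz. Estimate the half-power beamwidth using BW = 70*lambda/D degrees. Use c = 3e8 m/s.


lambda = c / f = 3.0000e+08 / 2.3567e+10 = 0.01272966 m
BW = 70 * 0.01272966 / 7.4100 = 0.1203 deg

0.1203 deg


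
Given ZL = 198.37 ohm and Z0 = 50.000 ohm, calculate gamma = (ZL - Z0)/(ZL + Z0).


gamma = (198.37 - 50.000) / (198.37 + 50.000) = 0.5974

0.5974


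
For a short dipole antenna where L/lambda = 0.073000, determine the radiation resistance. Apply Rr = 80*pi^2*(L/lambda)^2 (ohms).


Rr = 80 * pi^2 * (0.073000)^2 = 80 * 9.869604 * 5.329000e-03 = 4.208 ohm

4.208 ohm


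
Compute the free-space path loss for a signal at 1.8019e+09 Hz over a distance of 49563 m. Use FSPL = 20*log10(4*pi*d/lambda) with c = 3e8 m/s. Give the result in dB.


lambda = c / f = 3.0000e+08 / 1.8019e+09 = 0.1664909 m
FSPL = 20 * log10(4*pi*49563/0.1664909) = 131.5 dB

131.5 dB


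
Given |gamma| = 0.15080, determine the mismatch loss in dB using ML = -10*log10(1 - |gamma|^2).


ML = -10 * log10(1 - 0.15080^2) = -10 * log10(0.97725936) = 0.09990 dB

0.09990 dB


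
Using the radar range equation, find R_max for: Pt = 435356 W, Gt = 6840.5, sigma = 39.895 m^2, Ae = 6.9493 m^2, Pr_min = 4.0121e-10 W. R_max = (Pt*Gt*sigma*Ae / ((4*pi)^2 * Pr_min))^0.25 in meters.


R^4 = 435356*6840.5*39.895*6.9493 / ((4*pi)^2 * 4.0121e-10) = 1.303168e+19
R_max = 1.303168e+19^0.25 = 60083 m

60083 m


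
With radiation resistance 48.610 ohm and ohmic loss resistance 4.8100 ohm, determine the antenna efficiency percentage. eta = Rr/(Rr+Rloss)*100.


eta = 48.610 / (48.610 + 4.8100) * 100 = 91.00%

91.00%


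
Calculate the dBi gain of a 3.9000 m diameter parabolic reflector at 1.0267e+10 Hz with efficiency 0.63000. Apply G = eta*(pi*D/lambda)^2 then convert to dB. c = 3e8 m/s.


lambda = c / f = 3.0000e+08 / 1.0267e+10 = 0.02921983 m
G_linear = 0.63000 * (pi * 3.9000 / 0.02921983)^2 = 110768.0
G_dBi = 10 * log10(110768.0) = 50.44 dBi

50.44 dBi


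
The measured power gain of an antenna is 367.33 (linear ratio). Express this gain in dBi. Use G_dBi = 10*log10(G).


G_dBi = 10 * log10(367.33) = 25.65 dBi

25.65 dBi


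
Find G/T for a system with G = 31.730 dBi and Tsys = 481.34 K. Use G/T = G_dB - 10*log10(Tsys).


G/T = 31.730 - 10*log10(481.34) = 31.730 - 26.82452 = 4.905 dB/K

4.905 dB/K


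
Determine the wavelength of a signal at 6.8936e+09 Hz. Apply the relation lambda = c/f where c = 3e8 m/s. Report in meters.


lambda = c / f = 3.0000e+08 / 6.8936e+09 = 0.04352 m

0.04352 m


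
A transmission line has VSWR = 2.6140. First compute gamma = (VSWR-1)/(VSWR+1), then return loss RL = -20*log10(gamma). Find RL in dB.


gamma = (2.6140 - 1) / (2.6140 + 1) = 0.4465966
RL = -20 * log10(0.4465966) = 7.002 dB

7.002 dB


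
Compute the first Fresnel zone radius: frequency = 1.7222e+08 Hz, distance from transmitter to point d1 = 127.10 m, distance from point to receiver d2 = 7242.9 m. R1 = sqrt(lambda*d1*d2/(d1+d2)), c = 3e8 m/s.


lambda = c / f = 3.0000e+08 / 1.7222e+08 = 1.741958 m
R1 = sqrt(1.741958 * 127.10 * 7242.9 / (127.10 + 7242.9)) = 14.75 m

14.75 m


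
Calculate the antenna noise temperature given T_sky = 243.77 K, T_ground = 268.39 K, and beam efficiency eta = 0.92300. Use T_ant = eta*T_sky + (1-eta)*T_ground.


T_ant = 0.92300 * 243.77 + (1 - 0.92300) * 268.39 = 245.7 K

245.7 K


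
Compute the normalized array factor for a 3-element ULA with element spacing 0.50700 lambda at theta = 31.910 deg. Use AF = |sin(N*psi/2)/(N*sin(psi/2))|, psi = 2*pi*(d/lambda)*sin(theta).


psi = 2*pi*0.50700*sin(31.910 deg) = 1.683852 rad
AF = |sin(3*1.683852/2) / (3*sin(1.683852/2))| = 0.2581

0.2581


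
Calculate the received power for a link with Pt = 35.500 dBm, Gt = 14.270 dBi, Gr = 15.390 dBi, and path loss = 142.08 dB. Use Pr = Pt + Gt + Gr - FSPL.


Pr = 35.500 + 14.270 + 15.390 - 142.08 = -76.92 dBm

-76.92 dBm


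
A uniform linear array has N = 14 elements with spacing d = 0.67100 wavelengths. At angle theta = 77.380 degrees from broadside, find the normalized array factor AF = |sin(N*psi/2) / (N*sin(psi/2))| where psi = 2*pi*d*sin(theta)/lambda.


psi = 2*pi*0.67100*sin(77.380 deg) = 4.114161 rad
AF = |sin(14*4.114161/2) / (14*sin(4.114161/2))| = 0.04048

0.04048


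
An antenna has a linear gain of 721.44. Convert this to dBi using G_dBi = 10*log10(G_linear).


G_dBi = 10 * log10(721.44) = 28.58 dBi

28.58 dBi


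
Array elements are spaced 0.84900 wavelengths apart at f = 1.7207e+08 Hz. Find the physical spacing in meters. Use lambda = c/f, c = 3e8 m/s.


lambda = c / f = 3.0000e+08 / 1.7207e+08 = 1.743476 m
d = 0.84900 * 1.743476 = 1.480 m

1.480 m


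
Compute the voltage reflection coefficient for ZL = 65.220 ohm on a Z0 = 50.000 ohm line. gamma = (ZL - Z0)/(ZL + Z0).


gamma = (65.220 - 50.000) / (65.220 + 50.000) = 0.1321

0.1321


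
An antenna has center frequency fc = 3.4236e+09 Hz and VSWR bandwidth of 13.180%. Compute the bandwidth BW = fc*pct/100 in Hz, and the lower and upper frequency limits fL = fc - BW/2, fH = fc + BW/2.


BW = 3.4236e+09 * 13.180/100 = 4.512305e+08 Hz
fL = 3.4236e+09 - 4.512305e+08/2 = 3.198e+09 Hz
fH = 3.4236e+09 + 4.512305e+08/2 = 3.649e+09 Hz

BW=4.512e+08 Hz, fL=3.198e+09 Hz, fH=3.649e+09 Hz


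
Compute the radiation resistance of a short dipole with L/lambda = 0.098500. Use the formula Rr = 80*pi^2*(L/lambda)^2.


Rr = 80 * pi^2 * (0.098500)^2 = 80 * 9.869604 * 9.702250e-03 = 7.661 ohm

7.661 ohm


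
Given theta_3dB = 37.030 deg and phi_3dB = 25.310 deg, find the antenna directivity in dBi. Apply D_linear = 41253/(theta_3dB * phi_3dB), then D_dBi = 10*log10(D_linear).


D_linear = 41253 / (37.030 * 25.310) = 44.01591
D_dBi = 10 * log10(44.01591) = 16.44 dBi

16.44 dBi


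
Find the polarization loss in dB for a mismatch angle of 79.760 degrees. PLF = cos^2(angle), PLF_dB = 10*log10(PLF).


PLF_linear = cos^2(79.760 deg) = 0.03160281
PLF_dB = 10 * log10(0.03160281) = -15.00 dB

-15.00 dB


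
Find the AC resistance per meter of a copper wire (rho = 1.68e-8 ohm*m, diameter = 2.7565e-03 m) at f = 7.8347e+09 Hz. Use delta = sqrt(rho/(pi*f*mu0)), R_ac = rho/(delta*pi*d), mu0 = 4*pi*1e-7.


delta = sqrt(1.68e-8 / (pi * 7.8347e+09 * 4*pi*1e-7)) = 7.369934e-07 m
R_ac = 1.68e-8 / (7.369934e-07 * pi * 2.7565e-03) = 2.632 ohm/m

2.632 ohm/m


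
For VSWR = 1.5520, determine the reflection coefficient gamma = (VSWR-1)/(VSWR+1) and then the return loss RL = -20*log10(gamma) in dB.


gamma = (1.5520 - 1) / (1.5520 + 1) = 0.2163009
RL = -20 * log10(0.2163009) = 13.30 dB

13.30 dB


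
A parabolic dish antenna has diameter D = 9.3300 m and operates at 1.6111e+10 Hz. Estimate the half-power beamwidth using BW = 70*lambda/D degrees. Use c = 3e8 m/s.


lambda = c / f = 3.0000e+08 / 1.6111e+10 = 0.01862082 m
BW = 70 * 0.01862082 / 9.3300 = 0.1397 deg

0.1397 deg


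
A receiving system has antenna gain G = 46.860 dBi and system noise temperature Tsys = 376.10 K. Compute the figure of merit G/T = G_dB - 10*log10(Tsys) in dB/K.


G/T = 46.860 - 10*log10(376.10) = 46.860 - 25.75303 = 21.11 dB/K

21.11 dB/K


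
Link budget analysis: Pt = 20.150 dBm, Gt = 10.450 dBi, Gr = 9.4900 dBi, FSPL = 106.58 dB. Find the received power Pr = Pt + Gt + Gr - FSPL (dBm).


Pr = 20.150 + 10.450 + 9.4900 - 106.58 = -66.49 dBm

-66.49 dBm


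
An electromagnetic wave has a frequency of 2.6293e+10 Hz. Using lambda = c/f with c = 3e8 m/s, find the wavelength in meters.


lambda = c / f = 3.0000e+08 / 2.6293e+10 = 0.01141 m

0.01141 m


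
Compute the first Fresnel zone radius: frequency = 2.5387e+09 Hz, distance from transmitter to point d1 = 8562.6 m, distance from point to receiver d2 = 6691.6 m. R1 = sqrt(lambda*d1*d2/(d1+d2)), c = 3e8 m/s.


lambda = c / f = 3.0000e+08 / 2.5387e+09 = 0.1181707 m
R1 = sqrt(0.1181707 * 8562.6 * 6691.6 / (8562.6 + 6691.6)) = 21.07 m

21.07 m


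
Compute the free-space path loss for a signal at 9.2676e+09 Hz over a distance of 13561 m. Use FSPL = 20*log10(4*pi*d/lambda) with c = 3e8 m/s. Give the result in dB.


lambda = c / f = 3.0000e+08 / 9.2676e+09 = 0.03237084 m
FSPL = 20 * log10(4*pi*13561/0.03237084) = 134.4 dB

134.4 dB


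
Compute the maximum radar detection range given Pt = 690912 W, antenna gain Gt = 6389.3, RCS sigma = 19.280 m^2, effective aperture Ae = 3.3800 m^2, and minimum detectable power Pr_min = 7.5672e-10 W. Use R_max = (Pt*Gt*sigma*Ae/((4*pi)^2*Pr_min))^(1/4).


R^4 = 690912*6389.3*19.280*3.3800 / ((4*pi)^2 * 7.5672e-10) = 2.407381e+18
R_max = 2.407381e+18^0.25 = 39390 m

39390 m


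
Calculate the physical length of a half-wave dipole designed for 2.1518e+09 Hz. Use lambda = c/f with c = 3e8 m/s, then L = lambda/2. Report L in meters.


lambda = c / f = 3.0000e+08 / 2.1518e+09 = 0.1394182 m
L = lambda / 2 = 0.1394182 / 2 = 0.06971 m

0.06971 m


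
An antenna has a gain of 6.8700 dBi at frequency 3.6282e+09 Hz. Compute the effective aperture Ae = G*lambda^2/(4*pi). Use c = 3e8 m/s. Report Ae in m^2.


lambda = c / f = 3.0000e+08 / 3.6282e+09 = 0.08268563 m
G_linear = 10^(6.8700/10) = 4.864072
Ae = G_linear * lambda^2 / (4*pi) = 4.864072 * 0.08268563^2 / (4*pi) = 2.646e-03 m^2

2.646e-03 m^2


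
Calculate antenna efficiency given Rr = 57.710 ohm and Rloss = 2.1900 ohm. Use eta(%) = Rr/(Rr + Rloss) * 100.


eta = 57.710 / (57.710 + 2.1900) * 100 = 96.34%

96.34%


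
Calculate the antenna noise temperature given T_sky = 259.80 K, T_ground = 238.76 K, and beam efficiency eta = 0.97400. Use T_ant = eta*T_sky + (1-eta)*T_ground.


T_ant = 0.97400 * 259.80 + (1 - 0.97400) * 238.76 = 259.3 K

259.3 K


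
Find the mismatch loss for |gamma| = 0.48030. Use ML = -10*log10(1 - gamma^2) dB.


ML = -10 * log10(1 - 0.48030^2) = -10 * log10(0.76931191) = 1.139 dB

1.139 dB


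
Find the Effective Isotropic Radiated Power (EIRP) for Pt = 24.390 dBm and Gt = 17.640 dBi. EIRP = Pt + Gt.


EIRP = Pt + Gt = 24.390 + 17.640 = 42.03 dBm

42.03 dBm


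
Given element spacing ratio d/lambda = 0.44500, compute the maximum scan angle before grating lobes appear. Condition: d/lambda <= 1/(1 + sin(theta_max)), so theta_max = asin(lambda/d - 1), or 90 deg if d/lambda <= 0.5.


lambda/d - 1 = 1/0.44500 - 1 = 1.247191 >= 1
d/lambda <= 0.5, so the array can scan to endfire without grating lobes: theta_max = 90 deg

90 deg


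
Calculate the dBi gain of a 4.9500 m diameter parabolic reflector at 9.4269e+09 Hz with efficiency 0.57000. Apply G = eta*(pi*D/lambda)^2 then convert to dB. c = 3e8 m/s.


lambda = c / f = 3.0000e+08 / 9.4269e+09 = 0.03182382 m
G_linear = 0.57000 * (pi * 4.9500 / 0.03182382)^2 = 136107.0
G_dBi = 10 * log10(136107.0) = 51.34 dBi

51.34 dBi


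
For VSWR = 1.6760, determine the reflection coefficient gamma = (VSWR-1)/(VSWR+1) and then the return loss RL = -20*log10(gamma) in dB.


gamma = (1.6760 - 1) / (1.6760 + 1) = 0.2526158
RL = -20 * log10(0.2526158) = 11.95 dB

11.95 dB


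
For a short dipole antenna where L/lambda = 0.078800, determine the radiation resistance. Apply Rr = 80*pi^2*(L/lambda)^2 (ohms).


Rr = 80 * pi^2 * (0.078800)^2 = 80 * 9.869604 * 6.209440e-03 = 4.903 ohm

4.903 ohm


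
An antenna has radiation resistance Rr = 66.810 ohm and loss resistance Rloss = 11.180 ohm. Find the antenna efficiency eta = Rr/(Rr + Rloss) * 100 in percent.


eta = 66.810 / (66.810 + 11.180) * 100 = 85.66%

85.66%


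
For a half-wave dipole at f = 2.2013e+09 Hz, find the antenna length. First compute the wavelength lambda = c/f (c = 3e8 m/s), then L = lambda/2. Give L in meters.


lambda = c / f = 3.0000e+08 / 2.2013e+09 = 0.1362831 m
L = lambda / 2 = 0.1362831 / 2 = 0.06814 m

0.06814 m


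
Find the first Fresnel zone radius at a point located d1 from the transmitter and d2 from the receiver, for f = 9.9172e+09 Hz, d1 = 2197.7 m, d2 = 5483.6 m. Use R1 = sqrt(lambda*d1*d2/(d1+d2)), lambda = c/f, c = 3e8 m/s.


lambda = c / f = 3.0000e+08 / 9.9172e+09 = 0.03025047 m
R1 = sqrt(0.03025047 * 2197.7 * 5483.6 / (2197.7 + 5483.6)) = 6.889 m

6.889 m


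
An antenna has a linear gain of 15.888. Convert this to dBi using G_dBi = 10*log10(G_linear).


G_dBi = 10 * log10(15.888) = 12.01 dBi

12.01 dBi


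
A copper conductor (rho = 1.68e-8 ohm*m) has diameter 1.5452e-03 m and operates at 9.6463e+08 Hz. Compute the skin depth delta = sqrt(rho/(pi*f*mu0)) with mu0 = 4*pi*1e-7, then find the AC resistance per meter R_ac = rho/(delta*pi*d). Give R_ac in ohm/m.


delta = sqrt(1.68e-8 / (pi * 9.6463e+08 * 4*pi*1e-7)) = 2.100363e-06 m
R_ac = 1.68e-8 / (2.100363e-06 * pi * 1.5452e-03) = 1.648 ohm/m

1.648 ohm/m


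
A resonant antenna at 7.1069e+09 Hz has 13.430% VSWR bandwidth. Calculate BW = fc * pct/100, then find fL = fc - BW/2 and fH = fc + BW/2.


BW = 7.1069e+09 * 13.430/100 = 9.544567e+08 Hz
fL = 7.1069e+09 - 9.544567e+08/2 = 6.630e+09 Hz
fH = 7.1069e+09 + 9.544567e+08/2 = 7.584e+09 Hz

BW=9.545e+08 Hz, fL=6.630e+09 Hz, fH=7.584e+09 Hz


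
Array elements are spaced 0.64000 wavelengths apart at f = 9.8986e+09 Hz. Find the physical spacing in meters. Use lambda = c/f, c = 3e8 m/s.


lambda = c / f = 3.0000e+08 / 9.8986e+09 = 0.03030732 m
d = 0.64000 * 0.03030732 = 0.01940 m

0.01940 m


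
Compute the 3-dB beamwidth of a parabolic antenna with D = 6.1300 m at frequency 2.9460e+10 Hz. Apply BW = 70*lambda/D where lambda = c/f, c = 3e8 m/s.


lambda = c / f = 3.0000e+08 / 2.9460e+10 = 0.01018330 m
BW = 70 * 0.01018330 / 6.1300 = 0.1163 deg

0.1163 deg


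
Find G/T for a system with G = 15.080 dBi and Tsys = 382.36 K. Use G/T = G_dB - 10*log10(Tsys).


G/T = 15.080 - 10*log10(382.36) = 15.080 - 25.82472 = -10.74 dB/K

-10.74 dB/K


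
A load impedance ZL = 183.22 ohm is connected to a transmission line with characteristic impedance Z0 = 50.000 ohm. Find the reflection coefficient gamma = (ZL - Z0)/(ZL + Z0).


gamma = (183.22 - 50.000) / (183.22 + 50.000) = 0.5712

0.5712


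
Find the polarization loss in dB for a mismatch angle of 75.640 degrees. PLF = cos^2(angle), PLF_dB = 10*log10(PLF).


PLF_linear = cos^2(75.640 deg) = 0.06151076
PLF_dB = 10 * log10(0.06151076) = -12.11 dB

-12.11 dB


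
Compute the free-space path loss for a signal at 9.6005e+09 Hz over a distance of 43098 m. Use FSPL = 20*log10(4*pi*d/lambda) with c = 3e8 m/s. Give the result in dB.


lambda = c / f = 3.0000e+08 / 9.6005e+09 = 0.03124837 m
FSPL = 20 * log10(4*pi*43098/0.03124837) = 144.8 dB

144.8 dB


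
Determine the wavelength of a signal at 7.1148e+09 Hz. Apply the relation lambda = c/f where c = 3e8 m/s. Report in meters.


lambda = c / f = 3.0000e+08 / 7.1148e+09 = 0.04217 m

0.04217 m


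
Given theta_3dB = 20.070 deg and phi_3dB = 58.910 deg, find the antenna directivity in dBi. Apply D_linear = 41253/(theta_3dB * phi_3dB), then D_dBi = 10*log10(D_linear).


D_linear = 41253 / (20.070 * 58.910) = 34.89146
D_dBi = 10 * log10(34.89146) = 15.43 dBi

15.43 dBi


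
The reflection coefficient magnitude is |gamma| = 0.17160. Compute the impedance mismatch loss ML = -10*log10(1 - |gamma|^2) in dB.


ML = -10 * log10(1 - 0.17160^2) = -10 * log10(0.97055344) = 0.1298 dB

0.1298 dB


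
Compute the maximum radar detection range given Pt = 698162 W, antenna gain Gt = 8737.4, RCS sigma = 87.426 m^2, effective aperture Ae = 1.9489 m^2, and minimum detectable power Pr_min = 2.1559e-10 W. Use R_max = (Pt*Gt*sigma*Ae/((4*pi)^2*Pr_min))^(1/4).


R^4 = 698162*8737.4*87.426*1.9489 / ((4*pi)^2 * 2.1559e-10) = 3.052954e+19
R_max = 3.052954e+19^0.25 = 74333 m

74333 m


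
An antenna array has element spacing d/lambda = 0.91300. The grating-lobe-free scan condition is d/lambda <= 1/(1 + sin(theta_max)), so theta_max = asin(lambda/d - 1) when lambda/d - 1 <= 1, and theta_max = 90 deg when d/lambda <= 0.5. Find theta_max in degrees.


lambda/d - 1 = 1/0.91300 - 1 = 0.09529025
theta_max = asin(0.09529025) = 5.468 deg

5.468 deg


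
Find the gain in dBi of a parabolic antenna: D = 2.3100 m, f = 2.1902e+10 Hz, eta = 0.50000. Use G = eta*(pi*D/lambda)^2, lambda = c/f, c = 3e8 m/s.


lambda = c / f = 3.0000e+08 / 2.1902e+10 = 0.01369738 m
G_linear = 0.50000 * (pi * 2.3100 / 0.01369738)^2 = 140352.0
G_dBi = 10 * log10(140352.0) = 51.47 dBi

51.47 dBi


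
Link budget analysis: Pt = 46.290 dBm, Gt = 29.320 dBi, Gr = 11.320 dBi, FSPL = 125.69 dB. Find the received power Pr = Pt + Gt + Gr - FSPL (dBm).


Pr = 46.290 + 29.320 + 11.320 - 125.69 = -38.76 dBm

-38.76 dBm


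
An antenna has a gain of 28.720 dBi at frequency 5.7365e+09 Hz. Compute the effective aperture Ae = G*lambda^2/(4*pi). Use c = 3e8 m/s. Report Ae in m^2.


lambda = c / f = 3.0000e+08 / 5.7365e+09 = 0.05229670 m
G_linear = 10^(28.720/10) = 744.7320
Ae = G_linear * lambda^2 / (4*pi) = 744.7320 * 0.05229670^2 / (4*pi) = 0.1621 m^2

0.1621 m^2


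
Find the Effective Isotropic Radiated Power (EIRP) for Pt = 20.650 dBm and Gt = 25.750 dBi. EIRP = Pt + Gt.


EIRP = Pt + Gt = 20.650 + 25.750 = 46.40 dBm

46.40 dBm


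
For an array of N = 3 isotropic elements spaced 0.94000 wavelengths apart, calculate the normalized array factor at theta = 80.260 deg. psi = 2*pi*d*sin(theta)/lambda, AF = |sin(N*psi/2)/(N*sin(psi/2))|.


psi = 2*pi*0.94000*sin(80.260 deg) = 5.821060 rad
AF = |sin(3*5.821060/2) / (3*sin(5.821060/2))| = 0.9301

0.9301


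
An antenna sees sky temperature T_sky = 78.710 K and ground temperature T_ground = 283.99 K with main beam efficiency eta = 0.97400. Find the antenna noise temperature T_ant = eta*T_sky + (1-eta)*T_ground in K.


T_ant = 0.97400 * 78.710 + (1 - 0.97400) * 283.99 = 84.05 K

84.05 K


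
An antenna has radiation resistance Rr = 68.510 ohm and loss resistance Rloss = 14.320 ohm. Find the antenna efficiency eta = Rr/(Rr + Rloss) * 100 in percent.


eta = 68.510 / (68.510 + 14.320) * 100 = 82.71%

82.71%


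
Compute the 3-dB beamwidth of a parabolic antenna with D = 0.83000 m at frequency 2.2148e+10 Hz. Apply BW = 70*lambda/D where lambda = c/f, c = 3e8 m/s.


lambda = c / f = 3.0000e+08 / 2.2148e+10 = 0.01354524 m
BW = 70 * 0.01354524 / 0.83000 = 1.142 deg

1.142 deg


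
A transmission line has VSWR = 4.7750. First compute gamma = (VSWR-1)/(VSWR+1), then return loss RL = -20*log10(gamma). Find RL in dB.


gamma = (4.7750 - 1) / (4.7750 + 1) = 0.6536797
RL = -20 * log10(0.6536797) = 3.693 dB

3.693 dB


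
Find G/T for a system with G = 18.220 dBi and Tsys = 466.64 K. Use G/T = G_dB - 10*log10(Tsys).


G/T = 18.220 - 10*log10(466.64) = 18.220 - 26.68982 = -8.470 dB/K

-8.470 dB/K


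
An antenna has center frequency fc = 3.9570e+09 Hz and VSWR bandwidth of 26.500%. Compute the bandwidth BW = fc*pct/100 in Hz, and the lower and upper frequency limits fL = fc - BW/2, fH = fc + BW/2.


BW = 3.9570e+09 * 26.500/100 = 1.048605e+09 Hz
fL = 3.9570e+09 - 1.048605e+09/2 = 3.433e+09 Hz
fH = 3.9570e+09 + 1.048605e+09/2 = 4.481e+09 Hz

BW=1.049e+09 Hz, fL=3.433e+09 Hz, fH=4.481e+09 Hz


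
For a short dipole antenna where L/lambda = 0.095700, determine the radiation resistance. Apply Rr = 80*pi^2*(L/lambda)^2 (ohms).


Rr = 80 * pi^2 * (0.095700)^2 = 80 * 9.869604 * 9.158490e-03 = 7.231 ohm

7.231 ohm


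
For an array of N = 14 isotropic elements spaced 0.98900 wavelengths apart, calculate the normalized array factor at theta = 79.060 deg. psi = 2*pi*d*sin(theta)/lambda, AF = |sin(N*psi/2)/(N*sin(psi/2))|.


psi = 2*pi*0.98900*sin(79.060 deg) = 6.101139 rad
AF = |sin(14*6.101139/2) / (14*sin(6.101139/2))| = 0.7515

0.7515


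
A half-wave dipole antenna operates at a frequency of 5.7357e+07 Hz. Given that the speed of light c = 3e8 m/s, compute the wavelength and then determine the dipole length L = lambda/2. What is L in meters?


lambda = c / f = 3.0000e+08 / 5.7357e+07 = 5.230399 m
L = lambda / 2 = 5.230399 / 2 = 2.615 m

2.615 m


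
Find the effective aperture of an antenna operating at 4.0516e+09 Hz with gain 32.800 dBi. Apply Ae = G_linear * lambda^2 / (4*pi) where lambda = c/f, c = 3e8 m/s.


lambda = c / f = 3.0000e+08 / 4.0516e+09 = 0.07404482 m
G_linear = 10^(32.800/10) = 1905.461
Ae = G_linear * lambda^2 / (4*pi) = 1905.461 * 0.07404482^2 / (4*pi) = 0.8313 m^2

0.8313 m^2


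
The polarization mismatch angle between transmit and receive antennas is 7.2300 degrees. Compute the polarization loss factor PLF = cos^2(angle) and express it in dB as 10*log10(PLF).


PLF_linear = cos^2(7.2300 deg) = 0.9841611
PLF_dB = 10 * log10(0.9841611) = -0.06934 dB

-0.06934 dB


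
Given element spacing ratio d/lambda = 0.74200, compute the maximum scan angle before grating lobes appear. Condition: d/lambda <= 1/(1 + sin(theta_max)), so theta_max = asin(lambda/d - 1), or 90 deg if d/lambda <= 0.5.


lambda/d - 1 = 1/0.74200 - 1 = 0.3477089
theta_max = asin(0.3477089) = 20.35 deg

20.35 deg


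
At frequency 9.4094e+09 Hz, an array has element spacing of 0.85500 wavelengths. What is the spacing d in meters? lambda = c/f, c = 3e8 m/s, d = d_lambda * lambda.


lambda = c / f = 3.0000e+08 / 9.4094e+09 = 0.03188301 m
d = 0.85500 * 0.03188301 = 0.02726 m

0.02726 m


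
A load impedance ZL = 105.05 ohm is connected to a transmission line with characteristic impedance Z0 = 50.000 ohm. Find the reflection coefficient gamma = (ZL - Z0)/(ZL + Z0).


gamma = (105.05 - 50.000) / (105.05 + 50.000) = 0.3550

0.3550


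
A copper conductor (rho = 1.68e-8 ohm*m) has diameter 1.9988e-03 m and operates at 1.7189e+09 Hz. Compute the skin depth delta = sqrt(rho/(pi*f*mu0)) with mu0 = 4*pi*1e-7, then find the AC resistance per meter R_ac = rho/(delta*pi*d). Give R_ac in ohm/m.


delta = sqrt(1.68e-8 / (pi * 1.7189e+09 * 4*pi*1e-7)) = 1.573437e-06 m
R_ac = 1.68e-8 / (1.573437e-06 * pi * 1.9988e-03) = 1.700 ohm/m

1.700 ohm/m
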